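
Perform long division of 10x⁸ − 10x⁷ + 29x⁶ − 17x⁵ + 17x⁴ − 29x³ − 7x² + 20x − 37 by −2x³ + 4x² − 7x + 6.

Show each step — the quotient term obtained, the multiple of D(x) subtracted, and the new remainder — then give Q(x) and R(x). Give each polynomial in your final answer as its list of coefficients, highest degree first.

Q = [-5, -5, -7, -3, -5, -6]; R = [8, -1]

Step 1: lead(10x⁸ − 10x⁷ + 29x⁶ − 17x⁵ + 17x⁴ − 29x³ − 7x² + 20x − 37) ÷ lead(D) = 10x⁸ ÷ −2x³ = −5x⁵. Subtract (−5x⁵)·D = 10x⁸ − 20x⁷ + 35x⁶ − 30x⁵. Remainder: 10x⁷ − 6x⁶ + 13x⁵ + 17x⁴ − 29x³ − 7x² + 20x − 37.
Step 2: lead(10x⁷ − 6x⁶ + 13x⁵ + 17x⁴ − 29x³ − 7x² + 20x − 37) ÷ lead(D) = 10x⁷ ÷ −2x³ = −5x⁴. Subtract (−5x⁴)·D = 10x⁷ − 20x⁶ + 35x⁵ − 30x⁴. Remainder: 14x⁶ − 22x⁵ + 47x⁴ − 29x³ − 7x² + 20x − 37.
Step 3: lead(14x⁶ − 22x⁵ + 47x⁴ − 29x³ − 7x² + 20x − 37) ÷ lead(D) = 14x⁶ ÷ −2x³ = −7x³. Subtract (−7x³)·D = 14x⁶ − 28x⁵ + 49x⁴ − 42x³. Remainder: 6x⁵ − 2x⁴ + 13x³ − 7x² + 20x − 37.
Step 4: lead(6x⁵ − 2x⁴ + 13x³ − 7x² + 20x − 37) ÷ lead(D) = 6x⁵ ÷ −2x³ = −3x². Subtract (−3x²)·D = 6x⁵ − 12x⁴ + 21x³ − 18x². Remainder: 10x⁴ − 8x³ + 11x² + 20x − 37.
Step 5: lead(10x⁴ − 8x³ + 11x² + 20x − 37) ÷ lead(D) = 10x⁴ ÷ −2x³ = −5x. Subtract (−5x)·D = 10x⁴ − 20x³ + 35x² − 30x. Remainder: 12x³ − 24x² + 50x − 37.
Step 6: lead(12x³ − 24x² + 50x − 37) ÷ lead(D) = 12x³ ÷ −2x³ = −6. Subtract (−6)·D = 12x³ − 24x² + 42x − 36. Remainder: 8x − 1.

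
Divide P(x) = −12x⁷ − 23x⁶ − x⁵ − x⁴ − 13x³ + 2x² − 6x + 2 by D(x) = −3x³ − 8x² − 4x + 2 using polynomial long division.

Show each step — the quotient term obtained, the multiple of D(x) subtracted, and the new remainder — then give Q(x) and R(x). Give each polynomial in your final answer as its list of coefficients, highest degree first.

Q = [4, -3, 3, -1, 1]; R = [0]

Step 1: lead(−12x⁷ − 23x⁶ − x⁵ − x⁴ − 13x³ + 2x² − 6x + 2) ÷ lead(D) = −12x⁷ ÷ −3x³ = 4x⁴. Subtract (4x⁴)·D = −12x⁷ − 32x⁶ − 16x⁵ + 8x⁴. Remainder: 9x⁶ + 15x⁵ − 9x⁴ − 13x³ + 2x² − 6x + 2.
Step 2: lead(9x⁶ + 15x⁵ − 9x⁴ − 13x³ + 2x² − 6x + 2) ÷ lead(D) = 9x⁶ ÷ −3x³ = −3x³. Subtract (−3x³)·D = 9x⁶ + 24x⁵ + 12x⁴ − 6x³. Remainder: −9x⁵ − 21x⁴ − 7x³ + 2x² − 6x + 2.
Step 3: lead(−9x⁵ − 21x⁴ − 7x³ + 2x² − 6x + 2) ÷ lead(D) = −9x⁵ ÷ −3x³ = 3x². Subtract (3x²)·D = −9x⁵ − 24x⁴ − 12x³ + 6x². Remainder: 3x⁴ + 5x³ − 4x² − 6x + 2.
Step 4: lead(3x⁴ + 5x³ − 4x² − 6x + 2) ÷ lead(D) = 3x⁴ ÷ −3x³ = −x. Subtract (−x)·D = 3x⁴ + 8x³ + 4x² − 2x. Remainder: −3x³ − 8x² − 4x + 2.
Step 5: lead(−3x³ − 8x² − 4x + 2) ÷ lead(D) = −3x³ ÷ −3x³ = 1. Subtract (1)·D = −3x³ − 8x² − 4x + 2. Remainder: 0.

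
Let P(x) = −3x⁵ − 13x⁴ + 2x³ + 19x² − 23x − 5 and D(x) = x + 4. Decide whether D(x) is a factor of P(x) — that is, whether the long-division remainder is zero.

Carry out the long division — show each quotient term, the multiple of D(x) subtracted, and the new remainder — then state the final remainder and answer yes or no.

Step 1: lead(−3x⁵ − 13x⁴ + 2x³ + 19x² − 23x − 5) ÷ lead(D) = −3x⁵ ÷ x = −3x⁴. Subtract (−3x⁴)·D = −3x⁵ − 12x⁴. Remainder: −x⁴ + 2x³ + 19x² − 23x − 5.
Step 2: lead(−x⁴ + 2x³ + 19x² − 23x − 5) ÷ lead(D) = −x⁴ ÷ x = −x³. Subtract (−x³)·D = −x⁴ − 4x³. Remainder: 6x³ + 19x² − 23x − 5.
Step 3: lead(6x³ + 19x² − 23x − 5) ÷ lead(D) = 6x³ ÷ x = 6x². Subtract (6x²)·D = 6x³ + 24x². Remainder: −5x² − 23x − 5.
Step 4: lead(−5x² − 23x − 5) ÷ lead(D) = −5x² ÷ x = −5x. Subtract (−5x)·D = −5x² − 20x. Remainder: −3x − 5.
Step 5: lead(−3x − 5) ÷ lead(D) = −3x ÷ x = −3. Subtract (−3)·D = −3x − 12. Remainder: 7.

R(x) = 7, so D(x) is not a factor of P(x). no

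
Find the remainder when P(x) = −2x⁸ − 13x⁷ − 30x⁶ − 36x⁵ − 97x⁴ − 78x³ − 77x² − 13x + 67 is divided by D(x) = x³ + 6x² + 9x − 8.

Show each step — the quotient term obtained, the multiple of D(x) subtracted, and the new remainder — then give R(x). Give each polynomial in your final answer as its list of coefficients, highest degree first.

R = [2, -4, -5]

Step 1: lead(−2x⁸ − 13x⁷ − 30x⁶ − 36x⁵ − 97x⁴ − 78x³ − 77x² − 13x + 67) ÷ lead(D) = −2x⁸ ÷ x³ = −2x⁵. Subtract (−2x⁵)·D = −2x⁸ − 12x⁷ − 18x⁶ + 16x⁵. Remainder: −x⁷ − 12x⁶ − 52x⁵ − 97x⁴ − 78x³ − 77x² − 13x + 67.
Step 2: lead(−x⁷ − 12x⁶ − 52x⁵ − 97x⁴ − 78x³ − 77x² − 13x + 67) ÷ lead(D) = −x⁷ ÷ x³ = −x⁴. Subtract (−x⁴)·D = −x⁷ − 6x⁶ − 9x⁵ + 8x⁴. Remainder: −6x⁶ − 43x⁵ − 105x⁴ − 78x³ − 77x² − 13x + 67.
Step 3: lead(−6x⁶ − 43x⁵ − 105x⁴ − 78x³ − 77x² − 13x + 67) ÷ lead(D) = −6x⁶ ÷ x³ = −6x³. Subtract (−6x³)·D = −6x⁶ − 36x⁵ − 54x⁴ + 48x³. Remainder: −7x⁵ − 51x⁴ − 126x³ − 77x² − 13x + 67.
Step 4: lead(−7x⁵ − 51x⁴ − 126x³ − 77x² − 13x + 67) ÷ lead(D) = −7x⁵ ÷ x³ = −7x². Subtract (−7x²)·D = −7x⁵ − 42x⁴ − 63x³ + 56x². Remainder: −9x⁴ − 63x³ − 133x² − 13x + 67.
Step 5: lead(−9x⁴ − 63x³ − 133x² − 13x + 67) ÷ lead(D) = −9x⁴ ÷ x³ = −9x. Subtract (−9x)·D = −9x⁴ − 54x³ − 81x² + 72x. Remainder: −9x³ − 52x² − 85x + 67.
Step 6: lead(−9x³ − 52x² − 85x + 67) ÷ lead(D) = −9x³ ÷ x³ = −9. Subtract (−9)·D = −9x³ − 54x² − 81x + 72. Remainder: 2x² − 4x − 5.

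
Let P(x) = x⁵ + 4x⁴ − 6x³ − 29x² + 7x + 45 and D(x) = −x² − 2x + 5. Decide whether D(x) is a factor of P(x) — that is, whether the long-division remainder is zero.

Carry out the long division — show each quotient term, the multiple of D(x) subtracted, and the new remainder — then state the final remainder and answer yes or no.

R(x) = 0, so D(x) is a factor of P(x). yes

Step 1: lead(x⁵ + 4x⁴ − 6x³ − 29x² + 7x + 45) ÷ lead(D) = x⁵ ÷ −x² = −x³. Subtract (−x³)·D = x⁵ + 2x⁴ − 5x³. Remainder: 2x⁴ − x³ − 29x² + 7x + 45.
Step 2: lead(2x⁴ − x³ − 29x² + 7x + 45) ÷ lead(D) = 2x⁴ ÷ −x² = −2x². Subtract (−2x²)·D = 2x⁴ + 4x³ − 10x². Remainder: −5x³ − 19x² + 7x + 45.
Step 3: lead(−5x³ − 19x² + 7x + 45) ÷ lead(D) = −5x³ ÷ −x² = 5x. Subtract (5x)·D = −5x³ − 10x² + 25x. Remainder: −9x² − 18x + 45.
Step 4: lead(−9x² − 18x + 45) ÷ lead(D) = −9x² ÷ −x² = 9. Subtract (9)·D = −9x² − 18x + 45. Remainder: 0.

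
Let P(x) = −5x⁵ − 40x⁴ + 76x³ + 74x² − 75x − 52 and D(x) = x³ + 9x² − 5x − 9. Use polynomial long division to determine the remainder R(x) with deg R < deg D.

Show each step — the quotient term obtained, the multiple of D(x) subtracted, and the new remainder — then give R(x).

Step 1: lead(−5x⁵ − 40x⁴ + 76x³ + 74x² − 75x − 52) ÷ lead(D) = −5x⁵ ÷ x³ = −5x². Subtract (−5x²)·D = −5x⁵ − 45x⁴ + 25x³ + 45x². Remainder: 5x⁴ + 51x³ + 29x² − 75x − 52.
Step 2: lead(5x⁴ + 51x³ + 29x² − 75x − 52) ÷ lead(D) = 5x⁴ ÷ x³ = 5x. Subtract (5x)·D = 5x⁴ + 45x³ − 25x² − 45x. Remainder: 6x³ + 54x² − 30x − 52.
Step 3: lead(6x³ + 54x² − 30x − 52) ÷ lead(D) = 6x³ ÷ x³ = 6. Subtract (6)·D = 6x³ + 54x² − 30x − 54. Remainder: 2.

R(x) = 2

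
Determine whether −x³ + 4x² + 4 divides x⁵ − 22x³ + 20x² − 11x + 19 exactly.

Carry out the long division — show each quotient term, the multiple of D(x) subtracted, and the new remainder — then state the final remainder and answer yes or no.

R(x) = 5x − 5, so D(x) is not a factor of P(x). no

Step 1: lead(x⁵ − 22x³ + 20x² − 11x + 19) ÷ lead(D) = x⁵ ÷ −x³ = −x². Subtract (−x²)·D = x⁵ − 4x⁴ − 4x². Remainder: 4x⁴ − 22x³ + 24x² − 11x + 19.
Step 2: lead(4x⁴ − 22x³ + 24x² − 11x + 19) ÷ lead(D) = 4x⁴ ÷ −x³ = −4x. Subtract (−4x)·D = 4x⁴ − 16x³ − 16x. Remainder: −6x³ + 24x² + 5x + 19.
Step 3: lead(−6x³ + 24x² + 5x + 19) ÷ lead(D) = −6x³ ÷ −x³ = 6. Subtract (6)·D = −6x³ + 24x² + 24. Remainder: 5x − 5.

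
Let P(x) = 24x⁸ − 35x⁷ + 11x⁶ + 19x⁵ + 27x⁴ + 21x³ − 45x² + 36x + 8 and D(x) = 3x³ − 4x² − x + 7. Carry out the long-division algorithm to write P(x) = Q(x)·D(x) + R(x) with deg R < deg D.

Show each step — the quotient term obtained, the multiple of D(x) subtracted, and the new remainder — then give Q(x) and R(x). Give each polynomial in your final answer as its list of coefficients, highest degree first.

Step 1: lead(24x⁸ − 35x⁷ + 11x⁶ + 19x⁵ + 27x⁴ + 21x³ − 45x² + 36x + 8) ÷ lead(D) = 24x⁸ ÷ 3x³ = 8x⁵. Subtract (8x⁵)·D = 24x⁸ − 32x⁷ − 8x⁶ + 56x⁵. Remainder: −3x⁷ + 19x⁶ − 37x⁵ + 27x⁴ + 21x³ − 45x² + 36x + 8.
Step 2: lead(−3x⁷ + 19x⁶ − 37x⁵ + 27x⁴ + 21x³ − 45x² + 36x + 8) ÷ lead(D) = −3x⁷ ÷ 3x³ = −x⁴. Subtract (−x⁴)·D = −3x⁷ + 4x⁶ + x⁵ − 7x⁴. Remainder: 15x⁶ − 38x⁵ + 34x⁴ + 21x³ − 45x² + 36x + 8.
Step 3: lead(15x⁶ − 38x⁵ + 34x⁴ + 21x³ − 45x² + 36x + 8) ÷ lead(D) = 15x⁶ ÷ 3x³ = 5x³. Subtract (5x³)·D = 15x⁶ − 20x⁵ − 5x⁴ + 35x³. Remainder: −18x⁵ + 39x⁴ − 14x³ − 45x² + 36x + 8.
Step 4: lead(−18x⁵ + 39x⁴ − 14x³ − 45x² + 36x + 8) ÷ lead(D) = −18x⁵ ÷ 3x³ = −6x². Subtract (−6x²)·D = −18x⁵ + 24x⁴ + 6x³ − 42x². Remainder: 15x⁴ − 20x³ − 3x² + 36x + 8.
Step 5: lead(15x⁴ − 20x³ − 3x² + 36x + 8) ÷ lead(D) = 15x⁴ ÷ 3x³ = 5x. Subtract (5x)·D = 15x⁴ − 20x³ − 5x² + 35x. Remainder: 2x² + x + 8.

Q = [8, -1, 5, -6, 5, 0]; R = [2, 1, 8]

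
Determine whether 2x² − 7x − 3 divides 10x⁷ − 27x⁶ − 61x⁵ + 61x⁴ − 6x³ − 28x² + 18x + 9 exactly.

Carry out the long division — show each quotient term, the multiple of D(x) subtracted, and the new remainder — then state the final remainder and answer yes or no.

R(x) = 0, so D(x) is a factor of P(x). yes

Step 1: lead(10x⁷ − 27x⁶ − 61x⁵ + 61x⁴ − 6x³ − 28x² + 18x + 9) ÷ lead(D) = 10x⁷ ÷ 2x² = 5x⁵. Subtract (5x⁵)·D = 10x⁷ − 35x⁶ − 15x⁵. Remainder: 8x⁶ − 46x⁵ + 61x⁴ − 6x³ − 28x² + 18x + 9.
Step 2: lead(8x⁶ − 46x⁵ + 61x⁴ − 6x³ − 28x² + 18x + 9) ÷ lead(D) = 8x⁶ ÷ 2x² = 4x⁴. Subtract (4x⁴)·D = 8x⁶ − 28x⁵ − 12x⁴. Remainder: −18x⁵ + 73x⁴ − 6x³ − 28x² + 18x + 9.
Step 3: lead(−18x⁵ + 73x⁴ − 6x³ − 28x² + 18x + 9) ÷ lead(D) = −18x⁵ ÷ 2x² = −9x³. Subtract (−9x³)·D = −18x⁵ + 63x⁴ + 27x³. Remainder: 10x⁴ − 33x³ − 28x² + 18x + 9.
Step 4: lead(10x⁴ − 33x³ − 28x² + 18x + 9) ÷ lead(D) = 10x⁴ ÷ 2x² = 5x². Subtract (5x²)·D = 10x⁴ − 35x³ − 15x². Remainder: 2x³ − 13x² + 18x + 9.
Step 5: lead(2x³ − 13x² + 18x + 9) ÷ lead(D) = 2x³ ÷ 2x² = x. Subtract (x)·D = 2x³ − 7x² − 3x. Remainder: −6x² + 21x + 9.
Step 6: lead(−6x² + 21x + 9) ÷ lead(D) = −6x² ÷ 2x² = −3. Subtract (−3)·D = −6x² + 21x + 9. Remainder: 0.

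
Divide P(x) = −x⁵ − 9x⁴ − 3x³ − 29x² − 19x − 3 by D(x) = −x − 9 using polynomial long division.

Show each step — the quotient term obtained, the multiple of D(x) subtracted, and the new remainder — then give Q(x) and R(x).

Step 1: lead(−x⁵ − 9x⁴ − 3x³ − 29x² − 19x − 3) ÷ lead(D) = −x⁵ ÷ −x = x⁴. Subtract (x⁴)·D = −x⁵ − 9x⁴. Remainder: −3x³ − 29x² − 19x − 3.
Step 2: lead(−3x³ − 29x² − 19x − 3) ÷ lead(D) = −3x³ ÷ −x = 3x². Subtract (3x²)·D = −3x³ − 27x². Remainder: −2x² − 19x − 3.
Step 3: lead(−2x² − 19x − 3) ÷ lead(D) = −2x² ÷ −x = 2x. Subtract (2x)·D = −2x² − 18x. Remainder: −x − 3.
Step 4: lead(−x − 3) ÷ lead(D) = −x ÷ −x = 1. Subtract (1)·D = −x − 9. Remainder: 6.

Q(x) = x⁴ + 3x² + 2x + 1; R(x) = 6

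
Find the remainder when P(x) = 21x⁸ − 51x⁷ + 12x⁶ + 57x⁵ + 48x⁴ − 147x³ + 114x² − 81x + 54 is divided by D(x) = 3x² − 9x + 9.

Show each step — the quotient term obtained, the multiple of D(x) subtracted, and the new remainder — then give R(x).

R(x) = 9

Step 1: lead(21x⁸ − 51x⁷ + 12x⁶ + 57x⁵ + 48x⁴ − 147x³ + 114x² − 81x + 54) ÷ lead(D) = 21x⁸ ÷ 3x² = 7x⁶. Subtract (7x⁶)·D = 21x⁸ − 63x⁷ + 63x⁶. Remainder: 12x⁷ − 51x⁶ + 57x⁵ + 48x⁴ − 147x³ + 114x² − 81x + 54.
Step 2: lead(12x⁷ − 51x⁶ + 57x⁵ + 48x⁴ − 147x³ + 114x² − 81x + 54) ÷ lead(D) = 12x⁷ ÷ 3x² = 4x⁵. Subtract (4x⁵)·D = 12x⁷ − 36x⁶ + 36x⁵. Remainder: −15x⁶ + 21x⁵ + 48x⁴ − 147x³ + 114x² − 81x + 54.
Step 3: lead(−15x⁶ + 21x⁵ + 48x⁴ − 147x³ + 114x² − 81x + 54) ÷ lead(D) = −15x⁶ ÷ 3x² = −5x⁴. Subtract (−5x⁴)·D = −15x⁶ + 45x⁵ − 45x⁴. Remainder: −24x⁵ + 93x⁴ − 147x³ + 114x² − 81x + 54.
Step 4: lead(−24x⁵ + 93x⁴ − 147x³ + 114x² − 81x + 54) ÷ lead(D) = −24x⁵ ÷ 3x² = −8x³. Subtract (−8x³)·D = −24x⁵ + 72x⁴ − 72x³. Remainder: 21x⁴ − 75x³ + 114x² − 81x + 54.
Step 5: lead(21x⁴ − 75x³ + 114x² − 81x + 54) ÷ lead(D) = 21x⁴ ÷ 3x² = 7x². Subtract (7x²)·D = 21x⁴ − 63x³ + 63x². Remainder: −12x³ + 51x² − 81x + 54.
Step 6: lead(−12x³ + 51x² − 81x + 54) ÷ lead(D) = −12x³ ÷ 3x² = −4x. Subtract (−4x)·D = −12x³ + 36x² − 36x. Remainder: 15x² − 45x + 54.
Step 7: lead(15x² − 45x + 54) ÷ lead(D) = 15x² ÷ 3x² = 5. Subtract (5)·D = 15x² − 45x + 45. Remainder: 9.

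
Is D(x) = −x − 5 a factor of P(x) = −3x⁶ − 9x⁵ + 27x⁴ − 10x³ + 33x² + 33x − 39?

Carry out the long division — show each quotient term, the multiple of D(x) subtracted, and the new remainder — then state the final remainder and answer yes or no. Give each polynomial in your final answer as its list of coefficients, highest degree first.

R = [-4], so D(x) is not a factor of P(x). no

Step 1: lead(−3x⁶ − 9x⁵ + 27x⁴ − 10x³ + 33x² + 33x − 39) ÷ lead(D) = −3x⁶ ÷ −x = 3x⁵. Subtract (3x⁵)·D = −3x⁶ − 15x⁵. Remainder: 6x⁵ + 27x⁴ − 10x³ + 33x² + 33x − 39.
Step 2: lead(6x⁵ + 27x⁴ − 10x³ + 33x² + 33x − 39) ÷ lead(D) = 6x⁵ ÷ −x = −6x⁴. Subtract (−6x⁴)·D = 6x⁵ + 30x⁴. Remainder: −3x⁴ − 10x³ + 33x² + 33x − 39.
Step 3: lead(−3x⁴ − 10x³ + 33x² + 33x − 39) ÷ lead(D) = −3x⁴ ÷ −x = 3x³. Subtract (3x³)·D = −3x⁴ − 15x³. Remainder: 5x³ + 33x² + 33x − 39.
Step 4: lead(5x³ + 33x² + 33x − 39) ÷ lead(D) = 5x³ ÷ −x = −5x². Subtract (−5x²)·D = 5x³ + 25x². Remainder: 8x² + 33x − 39.
Step 5: lead(8x² + 33x − 39) ÷ lead(D) = 8x² ÷ −x = −8x. Subtract (−8x)·D = 8x² + 40x. Remainder: −7x − 39.
Step 6: lead(−7x − 39) ÷ lead(D) = −7x ÷ −x = 7. Subtract (7)·D = −7x − 35. Remainder: −4.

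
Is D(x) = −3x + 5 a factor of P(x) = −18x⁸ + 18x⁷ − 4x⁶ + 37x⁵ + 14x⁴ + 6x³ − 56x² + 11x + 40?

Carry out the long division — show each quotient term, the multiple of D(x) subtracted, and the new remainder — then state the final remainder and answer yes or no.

Step 1: lead(−18x⁸ + 18x⁷ − 4x⁶ + 37x⁵ + 14x⁴ + 6x³ − 56x² + 11x + 40) ÷ lead(D) = −18x⁸ ÷ −3x = 6x⁷. Subtract (6x⁷)·D = −18x⁸ + 30x⁷. Remainder: −12x⁷ − 4x⁶ + 37x⁵ + 14x⁴ + 6x³ − 56x² + 11x + 40.
Step 2: lead(−12x⁷ − 4x⁶ + 37x⁵ + 14x⁴ + 6x³ − 56x² + 11x + 40) ÷ lead(D) = −12x⁷ ÷ −3x = 4x⁶. Subtract (4x⁶)·D = −12x⁷ + 20x⁶. Remainder: −24x⁶ + 37x⁵ + 14x⁴ + 6x³ − 56x² + 11x + 40.
Step 3: lead(−24x⁶ + 37x⁵ + 14x⁴ + 6x³ − 56x² + 11x + 40) ÷ lead(D) = −24x⁶ ÷ −3x = 8x⁵. Subtract (8x⁵)·D = −24x⁶ + 40x⁵. Remainder: −3x⁵ + 14x⁴ + 6x³ − 56x² + 11x + 40.
Step 4: lead(−3x⁵ + 14x⁴ + 6x³ − 56x² + 11x + 40) ÷ lead(D) = −3x⁵ ÷ −3x = x⁴. Subtract (x⁴)·D = −3x⁵ + 5x⁴. Remainder: 9x⁴ + 6x³ − 56x² + 11x + 40.
Step 5: lead(9x⁴ + 6x³ − 56x² + 11x + 40) ÷ lead(D) = 9x⁴ ÷ −3x = −3x³. Subtract (−3x³)·D = 9x⁴ − 15x³. Remainder: 21x³ − 56x² + 11x + 40.
Step 6: lead(21x³ − 56x² + 11x + 40) ÷ lead(D) = 21x³ ÷ −3x = −7x². Subtract (−7x²)·D = 21x³ − 35x². Remainder: −21x² + 11x + 40.
Step 7: lead(−21x² + 11x + 40) ÷ lead(D) = −21x² ÷ −3x = 7x. Subtract (7x)·D = −21x² + 35x. Remainder: −24x + 40.
Step 8: lead(−24x + 40) ÷ lead(D) = −24x ÷ −3x = 8. Subtract (8)·D = −24x + 40. Remainder: 0.

R(x) = 0, so D(x) is a factor of P(x). yes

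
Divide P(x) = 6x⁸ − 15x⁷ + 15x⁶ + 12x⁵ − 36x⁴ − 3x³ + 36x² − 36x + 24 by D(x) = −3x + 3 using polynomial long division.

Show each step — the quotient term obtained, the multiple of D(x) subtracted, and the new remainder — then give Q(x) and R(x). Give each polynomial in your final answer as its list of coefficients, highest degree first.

Step 1: lead(6x⁸ − 15x⁷ + 15x⁶ + 12x⁵ − 36x⁴ − 3x³ + 36x² − 36x + 24) ÷ lead(D) = 6x⁸ ÷ −3x = −2x⁷. Subtract (−2x⁷)·D = 6x⁸ − 6x⁷. Remainder: −9x⁷ + 15x⁶ + 12x⁵ − 36x⁴ − 3x³ + 36x² − 36x + 24.
Step 2: lead(−9x⁷ + 15x⁶ + 12x⁵ − 36x⁴ − 3x³ + 36x² − 36x + 24) ÷ lead(D) = −9x⁷ ÷ −3x = 3x⁶. Subtract (3x⁶)·D = −9x⁷ + 9x⁶. Remainder: 6x⁶ + 12x⁵ − 36x⁴ − 3x³ + 36x² − 36x + 24.
Step 3: lead(6x⁶ + 12x⁵ − 36x⁴ − 3x³ + 36x² − 36x + 24) ÷ lead(D) = 6x⁶ ÷ −3x = −2x⁵. Subtract (−2x⁵)·D = 6x⁶ − 6x⁵. Remainder: 18x⁵ − 36x⁴ − 3x³ + 36x² − 36x + 24.
Step 4: lead(18x⁵ − 36x⁴ − 3x³ + 36x² − 36x + 24) ÷ lead(D) = 18x⁵ ÷ −3x = −6x⁴. Subtract (−6x⁴)·D = 18x⁵ − 18x⁴. Remainder: −18x⁴ − 3x³ + 36x² − 36x + 24.
Step 5: lead(−18x⁴ − 3x³ + 36x² − 36x + 24) ÷ lead(D) = −18x⁴ ÷ −3x = 6x³. Subtract (6x³)·D = −18x⁴ + 18x³. Remainder: −21x³ + 36x² − 36x + 24.
Step 6: lead(−21x³ + 36x² − 36x + 24) ÷ lead(D) = −21x³ ÷ −3x = 7x². Subtract (7x²)·D = −21x³ + 21x². Remainder: 15x² − 36x + 24.
Step 7: lead(15x² − 36x + 24) ÷ lead(D) = 15x² ÷ −3x = −5x. Subtract (−5x)·D = 15x² − 15x. Remainder: −21x + 24.
Step 8: lead(−21x + 24) ÷ lead(D) = −21x ÷ −3x = 7. Subtract (7)·D = −21x + 21. Remainder: 3.

Q = [-2, 3, -2, -6, 6, 7, -5, 7]; R = [3]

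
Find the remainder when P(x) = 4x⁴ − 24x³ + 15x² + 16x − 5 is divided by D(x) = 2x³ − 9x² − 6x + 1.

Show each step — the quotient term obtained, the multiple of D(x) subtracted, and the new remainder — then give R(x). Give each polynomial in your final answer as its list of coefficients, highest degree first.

R = [-4, -2]

Step 1: lead(4x⁴ − 24x³ + 15x² + 16x − 5) ÷ lead(D) = 4x⁴ ÷ 2x³ = 2x. Subtract (2x)·D = 4x⁴ − 18x³ − 12x² + 2x. Remainder: −6x³ + 27x² + 14x − 5.
Step 2: lead(−6x³ + 27x² + 14x − 5) ÷ lead(D) = −6x³ ÷ 2x³ = −3. Subtract (−3)·D = −6x³ + 27x² + 18x − 3. Remainder: −4x − 2.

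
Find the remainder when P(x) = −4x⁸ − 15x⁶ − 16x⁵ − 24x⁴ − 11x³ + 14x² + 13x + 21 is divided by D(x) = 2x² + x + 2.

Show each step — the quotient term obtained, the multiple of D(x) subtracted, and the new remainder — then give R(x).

Step 1: lead(−4x⁸ − 15x⁶ − 16x⁵ − 24x⁴ − 11x³ + 14x² + 13x + 21) ÷ lead(D) = −4x⁸ ÷ 2x² = −2x⁶. Subtract (−2x⁶)·D = −4x⁸ − 2x⁷ − 4x⁶. Remainder: 2x⁷ − 11x⁶ − 16x⁵ − 24x⁴ − 11x³ + 14x² + 13x + 21.
Step 2: lead(2x⁷ − 11x⁶ − 16x⁵ − 24x⁴ − 11x³ + 14x² + 13x + 21) ÷ lead(D) = 2x⁷ ÷ 2x² = x⁵. Subtract (x⁵)·D = 2x⁷ + x⁶ + 2x⁵. Remainder: −12x⁶ − 18x⁵ − 24x⁴ − 11x³ + 14x² + 13x + 21.
Step 3: lead(−12x⁶ − 18x⁵ − 24x⁴ − 11x³ + 14x² + 13x + 21) ÷ lead(D) = −12x⁶ ÷ 2x² = −6x⁴. Subtract (−6x⁴)·D = −12x⁶ − 6x⁵ − 12x⁴. Remainder: −12x⁵ − 12x⁴ − 11x³ + 14x² + 13x + 21.
Step 4: lead(−12x⁵ − 12x⁴ − 11x³ + 14x² + 13x + 21) ÷ lead(D) = −12x⁵ ÷ 2x² = −6x³. Subtract (−6x³)·D = −12x⁵ − 6x⁴ − 12x³. Remainder: −6x⁴ + x³ + 14x² + 13x + 21.
Step 5: lead(−6x⁴ + x³ + 14x² + 13x + 21) ÷ lead(D) = −6x⁴ ÷ 2x² = −3x². Subtract (−3x²)·D = −6x⁴ − 3x³ − 6x². Remainder: 4x³ + 20x² + 13x + 21.
Step 6: lead(4x³ + 20x² + 13x + 21) ÷ lead(D) = 4x³ ÷ 2x² = 2x. Subtract (2x)·D = 4x³ + 2x² + 4x. Remainder: 18x² + 9x + 21.
Step 7: lead(18x² + 9x + 21) ÷ lead(D) = 18x² ÷ 2x² = 9. Subtract (9)·D = 18x² + 9x + 18. Remainder: 3.

R(x) = 3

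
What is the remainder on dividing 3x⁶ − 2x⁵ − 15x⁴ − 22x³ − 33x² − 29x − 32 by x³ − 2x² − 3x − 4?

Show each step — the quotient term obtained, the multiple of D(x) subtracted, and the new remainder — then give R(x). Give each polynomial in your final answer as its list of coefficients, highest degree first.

R = [1, -3, -8]

Step 1: lead(3x⁶ − 2x⁵ − 15x⁴ − 22x³ − 33x² − 29x − 32) ÷ lead(D) = 3x⁶ ÷ x³ = 3x³. Subtract (3x³)·D = 3x⁶ − 6x⁵ − 9x⁴ − 12x³. Remainder: 4x⁵ − 6x⁴ − 10x³ − 33x² − 29x − 32.
Step 2: lead(4x⁵ − 6x⁴ − 10x³ − 33x² − 29x − 32) ÷ lead(D) = 4x⁵ ÷ x³ = 4x². Subtract (4x²)·D = 4x⁵ − 8x⁴ − 12x³ − 16x². Remainder: 2x⁴ + 2x³ − 17x² − 29x − 32.
Step 3: lead(2x⁴ + 2x³ − 17x² − 29x − 32) ÷ lead(D) = 2x⁴ ÷ x³ = 2x. Subtract (2x)·D = 2x⁴ − 4x³ − 6x² − 8x. Remainder: 6x³ − 11x² − 21x − 32.
Step 4: lead(6x³ − 11x² − 21x − 32) ÷ lead(D) = 6x³ ÷ x³ = 6. Subtract (6)·D = 6x³ − 12x² − 18x − 24. Remainder: x² − 3x − 8.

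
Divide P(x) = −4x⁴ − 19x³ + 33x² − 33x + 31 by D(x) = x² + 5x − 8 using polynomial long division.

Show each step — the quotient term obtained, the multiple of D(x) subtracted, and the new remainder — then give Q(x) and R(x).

Step 1: lead(−4x⁴ − 19x³ + 33x² − 33x + 31) ÷ lead(D) = −4x⁴ ÷ x² = −4x². Subtract (−4x²)·D = −4x⁴ − 20x³ + 32x². Remainder: x³ + x² − 33x + 31.
Step 2: lead(x³ + x² − 33x + 31) ÷ lead(D) = x³ ÷ x² = x. Subtract (x)·D = x³ + 5x² − 8x. Remainder: −4x² − 25x + 31.
Step 3: lead(−4x² − 25x + 31) ÷ lead(D) = −4x² ÷ x² = −4. Subtract (−4)·D = −4x² − 20x + 32. Remainder: −5x − 1.

Q(x) = −4x² + x − 4; R(x) = −5x − 1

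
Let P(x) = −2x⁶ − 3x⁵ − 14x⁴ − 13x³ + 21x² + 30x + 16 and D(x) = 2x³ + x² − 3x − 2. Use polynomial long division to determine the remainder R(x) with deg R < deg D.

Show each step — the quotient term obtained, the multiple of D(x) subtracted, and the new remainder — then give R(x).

Step 1: lead(−2x⁶ − 3x⁵ − 14x⁴ − 13x³ + 21x² + 30x + 16) ÷ lead(D) = −2x⁶ ÷ 2x³ = −x³. Subtract (−x³)·D = −2x⁶ − x⁵ + 3x⁴ + 2x³. Remainder: −2x⁵ − 17x⁴ − 15x³ + 21x² + 30x + 16.
Step 2: lead(−2x⁵ − 17x⁴ − 15x³ + 21x² + 30x + 16) ÷ lead(D) = −2x⁵ ÷ 2x³ = −x². Subtract (−x²)·D = −2x⁵ − x⁴ + 3x³ + 2x². Remainder: −16x⁴ − 18x³ + 19x² + 30x + 16.
Step 3: lead(−16x⁴ − 18x³ + 19x² + 30x + 16) ÷ lead(D) = −16x⁴ ÷ 2x³ = −8x. Subtract (−8x)·D = −16x⁴ − 8x³ + 24x² + 16x. Remainder: −10x³ − 5x² + 14x + 16.
Step 4: lead(−10x³ − 5x² + 14x + 16) ÷ lead(D) = −10x³ ÷ 2x³ = −5. Subtract (−5)·D = −10x³ − 5x² + 15x + 10. Remainder: −x + 6.

R(x) = −x + 6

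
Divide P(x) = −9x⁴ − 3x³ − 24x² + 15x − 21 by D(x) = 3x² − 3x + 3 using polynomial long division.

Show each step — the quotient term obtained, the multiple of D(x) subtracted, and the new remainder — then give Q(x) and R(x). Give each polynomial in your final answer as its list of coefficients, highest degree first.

Step 1: lead(−9x⁴ − 3x³ − 24x² + 15x − 21) ÷ lead(D) = −9x⁴ ÷ 3x² = −3x². Subtract (−3x²)·D = −9x⁴ + 9x³ − 9x². Remainder: −12x³ − 15x² + 15x − 21.
Step 2: lead(−12x³ − 15x² + 15x − 21) ÷ lead(D) = −12x³ ÷ 3x² = −4x. Subtract (−4x)·D = −12x³ + 12x² − 12x. Remainder: −27x² + 27x − 21.
Step 3: lead(−27x² + 27x − 21) ÷ lead(D) = −27x² ÷ 3x² = −9. Subtract (−9)·D = −27x² + 27x − 27. Remainder: 6.

Q = [-3, -4, -9]; R = [6]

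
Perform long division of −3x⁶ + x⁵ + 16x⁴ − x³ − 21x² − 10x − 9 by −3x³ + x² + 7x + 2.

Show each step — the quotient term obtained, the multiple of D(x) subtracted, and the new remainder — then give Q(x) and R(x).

Q(x) = x³ − 3x; R(x) = −4x − 9

Step 1: lead(−3x⁶ + x⁵ + 16x⁴ − x³ − 21x² − 10x − 9) ÷ lead(D) = −3x⁶ ÷ −3x³ = x³. Subtract (x³)·D = −3x⁶ + x⁵ + 7x⁴ + 2x³. Remainder: 9x⁴ − 3x³ − 21x² − 10x − 9.
Step 2: lead(9x⁴ − 3x³ − 21x² − 10x − 9) ÷ lead(D) = 9x⁴ ÷ −3x³ = −3x. Subtract (−3x)·D = 9x⁴ − 3x³ − 21x² − 6x. Remainder: −4x − 9.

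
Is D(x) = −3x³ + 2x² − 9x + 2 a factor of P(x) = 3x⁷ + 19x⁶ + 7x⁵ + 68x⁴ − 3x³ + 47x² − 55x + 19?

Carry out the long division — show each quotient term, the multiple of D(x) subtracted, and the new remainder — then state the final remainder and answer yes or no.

Step 1: lead(3x⁷ + 19x⁶ + 7x⁵ + 68x⁴ − 3x³ + 47x² − 55x + 19) ÷ lead(D) = 3x⁷ ÷ −3x³ = −x⁴. Subtract (−x⁴)·D = 3x⁷ − 2x⁶ + 9x⁵ − 2x⁴. Remainder: 21x⁶ − 2x⁵ + 70x⁴ − 3x³ + 47x² − 55x + 19.
Step 2: lead(21x⁶ − 2x⁵ + 70x⁴ − 3x³ + 47x² − 55x + 19) ÷ lead(D) = 21x⁶ ÷ −3x³ = −7x³. Subtract (−7x³)·D = 21x⁶ − 14x⁵ + 63x⁴ − 14x³. Remainder: 12x⁵ + 7x⁴ + 11x³ + 47x² − 55x + 19.
Step 3: lead(12x⁵ + 7x⁴ + 11x³ + 47x² − 55x + 19) ÷ lead(D) = 12x⁵ ÷ −3x³ = −4x². Subtract (−4x²)·D = 12x⁵ − 8x⁴ + 36x³ − 8x². Remainder: 15x⁴ − 25x³ + 55x² − 55x + 19.
Step 4: lead(15x⁴ − 25x³ + 55x² − 55x + 19) ÷ lead(D) = 15x⁴ ÷ −3x³ = −5x. Subtract (−5x)·D = 15x⁴ − 10x³ + 45x² − 10x. Remainder: −15x³ + 10x² − 45x + 19.
Step 5: lead(−15x³ + 10x² − 45x + 19) ÷ lead(D) = −15x³ ÷ −3x³ = 5. Subtract (5)·D = −15x³ + 10x² − 45x + 10. Remainder: 9.

R(x) = 9, so D(x) is not a factor of P(x). no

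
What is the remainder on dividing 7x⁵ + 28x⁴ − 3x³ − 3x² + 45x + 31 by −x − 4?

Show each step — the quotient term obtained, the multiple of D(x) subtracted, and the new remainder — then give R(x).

R(x) = −5

Step 1: lead(7x⁵ + 28x⁴ − 3x³ − 3x² + 45x + 31) ÷ lead(D) = 7x⁵ ÷ −x = −7x⁴. Subtract (−7x⁴)·D = 7x⁵ + 28x⁴. Remainder: −3x³ − 3x² + 45x + 31.
Step 2: lead(−3x³ − 3x² + 45x + 31) ÷ lead(D) = −3x³ ÷ −x = 3x². Subtract (3x²)·D = −3x³ − 12x². Remainder: 9x² + 45x + 31.
Step 3: lead(9x² + 45x + 31) ÷ lead(D) = 9x² ÷ −x = −9x. Subtract (−9x)·D = 9x² + 36x. Remainder: 9x + 31.
Step 4: lead(9x + 31) ÷ lead(D) = 9x ÷ −x = −9. Subtract (−9)·D = 9x + 36. Remainder: −5.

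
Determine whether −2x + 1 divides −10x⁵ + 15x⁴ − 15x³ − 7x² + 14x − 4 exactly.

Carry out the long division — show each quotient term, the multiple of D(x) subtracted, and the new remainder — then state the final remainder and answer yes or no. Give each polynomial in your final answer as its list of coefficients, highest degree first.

Step 1: lead(−10x⁵ + 15x⁴ − 15x³ − 7x² + 14x − 4) ÷ lead(D) = −10x⁵ ÷ −2x = 5x⁴. Subtract (5x⁴)·D = −10x⁵ + 5x⁴. Remainder: 10x⁴ − 15x³ − 7x² + 14x − 4.
Step 2: lead(10x⁴ − 15x³ − 7x² + 14x − 4) ÷ lead(D) = 10x⁴ ÷ −2x = −5x³. Subtract (−5x³)·D = 10x⁴ − 5x³. Remainder: −10x³ − 7x² + 14x − 4.
Step 3: lead(−10x³ − 7x² + 14x − 4) ÷ lead(D) = −10x³ ÷ −2x = 5x². Subtract (5x²)·D = −10x³ + 5x². Remainder: −12x² + 14x − 4.
Step 4: lead(−12x² + 14x − 4) ÷ lead(D) = −12x² ÷ −2x = 6x. Subtract (6x)·D = −12x² + 6x. Remainder: 8x − 4.
Step 5: lead(8x − 4) ÷ lead(D) = 8x ÷ −2x = −4. Subtract (−4)·D = 8x − 4. Remainder: 0.

R = [0], so D(x) is a factor of P(x). yes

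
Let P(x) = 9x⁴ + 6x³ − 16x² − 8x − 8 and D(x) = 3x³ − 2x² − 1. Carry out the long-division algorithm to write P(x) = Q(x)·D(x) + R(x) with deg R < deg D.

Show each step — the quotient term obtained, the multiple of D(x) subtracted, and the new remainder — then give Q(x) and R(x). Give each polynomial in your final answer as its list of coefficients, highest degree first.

Step 1: lead(9x⁴ + 6x³ − 16x² − 8x − 8) ÷ lead(D) = 9x⁴ ÷ 3x³ = 3x. Subtract (3x)·D = 9x⁴ − 6x³ − 3x. Remainder: 12x³ − 16x² − 5x − 8.
Step 2: lead(12x³ − 16x² − 5x − 8) ÷ lead(D) = 12x³ ÷ 3x³ = 4. Subtract (4)·D = 12x³ − 8x² − 4. Remainder: −8x² − 5x − 4.

Q = [3, 4]; R = [-8, -5, -4]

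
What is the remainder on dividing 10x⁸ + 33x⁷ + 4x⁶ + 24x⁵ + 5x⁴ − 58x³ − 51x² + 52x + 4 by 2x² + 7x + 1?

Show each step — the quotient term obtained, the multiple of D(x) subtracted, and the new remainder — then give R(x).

R(x) = −2x − 5

Step 1: lead(10x⁸ + 33x⁷ + 4x⁶ + 24x⁵ + 5x⁴ − 58x³ − 51x² + 52x + 4) ÷ lead(D) = 10x⁸ ÷ 2x² = 5x⁶. Subtract (5x⁶)·D = 10x⁸ + 35x⁷ + 5x⁶. Remainder: −2x⁷ − x⁶ + 24x⁵ + 5x⁴ − 58x³ − 51x² + 52x + 4.
Step 2: lead(−2x⁷ − x⁶ + 24x⁵ + 5x⁴ − 58x³ − 51x² + 52x + 4) ÷ lead(D) = −2x⁷ ÷ 2x² = −x⁵. Subtract (−x⁵)·D = −2x⁷ − 7x⁶ − x⁵. Remainder: 6x⁶ + 25x⁵ + 5x⁴ − 58x³ − 51x² + 52x + 4.
Step 3: lead(6x⁶ + 25x⁵ + 5x⁴ − 58x³ − 51x² + 52x + 4) ÷ lead(D) = 6x⁶ ÷ 2x² = 3x⁴. Subtract (3x⁴)·D = 6x⁶ + 21x⁵ + 3x⁴. Remainder: 4x⁵ + 2x⁴ − 58x³ − 51x² + 52x + 4.
Step 4: lead(4x⁵ + 2x⁴ − 58x³ − 51x² + 52x + 4) ÷ lead(D) = 4x⁵ ÷ 2x² = 2x³. Subtract (2x³)·D = 4x⁵ + 14x⁴ + 2x³. Remainder: −12x⁴ − 60x³ − 51x² + 52x + 4.
Step 5: lead(−12x⁴ − 60x³ − 51x² + 52x + 4) ÷ lead(D) = −12x⁴ ÷ 2x² = −6x². Subtract (−6x²)·D = −12x⁴ − 42x³ − 6x². Remainder: −18x³ − 45x² + 52x + 4.
Step 6: lead(−18x³ − 45x² + 52x + 4) ÷ lead(D) = −18x³ ÷ 2x² = −9x. Subtract (−9x)·D = −18x³ − 63x² − 9x. Remainder: 18x² + 61x + 4.
Step 7: lead(18x² + 61x + 4) ÷ lead(D) = 18x² ÷ 2x² = 9. Subtract (9)·D = 18x² + 63x + 9. Remainder: −2x − 5.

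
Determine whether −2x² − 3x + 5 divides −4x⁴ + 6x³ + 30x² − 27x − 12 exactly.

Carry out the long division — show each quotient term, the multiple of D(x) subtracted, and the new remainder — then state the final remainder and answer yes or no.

R(x) = −7, so D(x) is not a factor of P(x). no

Step 1: lead(−4x⁴ + 6x³ + 30x² − 27x − 12) ÷ lead(D) = −4x⁴ ÷ −2x² = 2x². Subtract (2x²)·D = −4x⁴ − 6x³ + 10x². Remainder: 12x³ + 20x² − 27x − 12.
Step 2: lead(12x³ + 20x² − 27x − 12) ÷ lead(D) = 12x³ ÷ −2x² = −6x. Subtract (−6x)·D = 12x³ + 18x² − 30x. Remainder: 2x² + 3x − 12.
Step 3: lead(2x² + 3x − 12) ÷ lead(D) = 2x² ÷ −2x² = −1. Subtract (−1)·D = 2x² + 3x − 5. Remainder: −7.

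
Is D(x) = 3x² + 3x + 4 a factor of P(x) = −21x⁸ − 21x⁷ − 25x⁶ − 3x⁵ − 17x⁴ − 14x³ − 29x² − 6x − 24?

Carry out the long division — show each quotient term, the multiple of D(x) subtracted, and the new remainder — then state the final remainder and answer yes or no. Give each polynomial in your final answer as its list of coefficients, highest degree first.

R = [0], so D(x) is a factor of P(x). yes

Step 1: lead(−21x⁸ − 21x⁷ − 25x⁶ − 3x⁵ − 17x⁴ − 14x³ − 29x² − 6x − 24) ÷ lead(D) = −21x⁸ ÷ 3x² = −7x⁶. Subtract (−7x⁶)·D = −21x⁸ − 21x⁷ − 28x⁶. Remainder: 3x⁶ − 3x⁵ − 17x⁴ − 14x³ − 29x² − 6x − 24.
Step 2: lead(3x⁶ − 3x⁵ − 17x⁴ − 14x³ − 29x² − 6x − 24) ÷ lead(D) = 3x⁶ ÷ 3x² = x⁴. Subtract (x⁴)·D = 3x⁶ + 3x⁵ + 4x⁴. Remainder: −6x⁵ − 21x⁴ − 14x³ − 29x² − 6x − 24.
Step 3: lead(−6x⁵ − 21x⁴ − 14x³ − 29x² − 6x − 24) ÷ lead(D) = −6x⁵ ÷ 3x² = −2x³. Subtract (−2x³)·D = −6x⁵ − 6x⁴ − 8x³. Remainder: −15x⁴ − 6x³ − 29x² − 6x − 24.
Step 4: lead(−15x⁴ − 6x³ − 29x² − 6x − 24) ÷ lead(D) = −15x⁴ ÷ 3x² = −5x². Subtract (−5x²)·D = −15x⁴ − 15x³ − 20x². Remainder: 9x³ − 9x² − 6x − 24.
Step 5: lead(9x³ − 9x² − 6x − 24) ÷ lead(D) = 9x³ ÷ 3x² = 3x. Subtract (3x)·D = 9x³ + 9x² + 12x. Remainder: −18x² − 18x − 24.
Step 6: lead(−18x² − 18x − 24) ÷ lead(D) = −18x² ÷ 3x² = −6. Subtract (−6)·D = −18x² − 18x − 24. Remainder: 0.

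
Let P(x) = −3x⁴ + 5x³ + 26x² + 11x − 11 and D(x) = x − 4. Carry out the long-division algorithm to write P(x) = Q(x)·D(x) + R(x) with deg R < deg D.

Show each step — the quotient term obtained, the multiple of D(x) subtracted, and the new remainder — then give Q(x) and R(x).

Q(x) = −3x³ − 7x² − 2x + 3; R(x) = 1

Step 1: lead(−3x⁴ + 5x³ + 26x² + 11x − 11) ÷ lead(D) = −3x⁴ ÷ x = −3x³. Subtract (−3x³)·D = −3x⁴ + 12x³. Remainder: −7x³ + 26x² + 11x − 11.
Step 2: lead(−7x³ + 26x² + 11x − 11) ÷ lead(D) = −7x³ ÷ x = −7x². Subtract (−7x²)·D = −7x³ + 28x². Remainder: −2x² + 11x − 11.
Step 3: lead(−2x² + 11x − 11) ÷ lead(D) = −2x² ÷ x = −2x. Subtract (−2x)·D = −2x² + 8x. Remainder: 3x − 11.
Step 4: lead(3x − 11) ÷ lead(D) = 3x ÷ x = 3. Subtract (3)·D = 3x − 12. Remainder: 1.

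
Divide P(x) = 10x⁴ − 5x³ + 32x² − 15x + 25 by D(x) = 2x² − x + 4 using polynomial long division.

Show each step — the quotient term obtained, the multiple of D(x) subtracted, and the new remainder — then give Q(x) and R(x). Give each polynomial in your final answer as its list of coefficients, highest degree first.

Step 1: lead(10x⁴ − 5x³ + 32x² − 15x + 25) ÷ lead(D) = 10x⁴ ÷ 2x² = 5x². Subtract (5x²)·D = 10x⁴ − 5x³ + 20x². Remainder: 12x² − 15x + 25.
Step 2: lead(12x² − 15x + 25) ÷ lead(D) = 12x² ÷ 2x² = 6. Subtract (6)·D = 12x² − 6x + 24. Remainder: −9x + 1.

Q = [5, 0, 6]; R = [-9, 1]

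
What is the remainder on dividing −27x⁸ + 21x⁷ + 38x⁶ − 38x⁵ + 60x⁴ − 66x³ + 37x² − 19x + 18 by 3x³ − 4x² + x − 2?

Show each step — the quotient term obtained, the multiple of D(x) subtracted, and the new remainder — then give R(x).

Step 1: lead(−27x⁸ + 21x⁷ + 38x⁶ − 38x⁵ + 60x⁴ − 66x³ + 37x² − 19x + 18) ÷ lead(D) = −27x⁸ ÷ 3x³ = −9x⁵. Subtract (−9x⁵)·D = −27x⁸ + 36x⁷ − 9x⁶ + 18x⁵. Remainder: −15x⁷ + 47x⁶ − 56x⁵ + 60x⁴ − 66x³ + 37x² − 19x + 18.
Step 2: lead(−15x⁷ + 47x⁶ − 56x⁵ + 60x⁴ − 66x³ + 37x² − 19x + 18) ÷ lead(D) = −15x⁷ ÷ 3x³ = −5x⁴. Subtract (−5x⁴)·D = −15x⁷ + 20x⁶ − 5x⁵ + 10x⁴. Remainder: 27x⁶ − 51x⁵ + 50x⁴ − 66x³ + 37x² − 19x + 18.
Step 3: lead(27x⁶ − 51x⁵ + 50x⁴ − 66x³ + 37x² − 19x + 18) ÷ lead(D) = 27x⁶ ÷ 3x³ = 9x³. Subtract (9x³)·D = 27x⁶ − 36x⁵ + 9x⁴ − 18x³. Remainder: −15x⁵ + 41x⁴ − 48x³ + 37x² − 19x + 18.
Step 4: lead(−15x⁵ + 41x⁴ − 48x³ + 37x² − 19x + 18) ÷ lead(D) = −15x⁵ ÷ 3x³ = −5x². Subtract (−5x²)·D = −15x⁵ + 20x⁴ − 5x³ + 10x². Remainder: 21x⁴ − 43x³ + 27x² − 19x + 18.
Step 5: lead(21x⁴ − 43x³ + 27x² − 19x + 18) ÷ lead(D) = 21x⁴ ÷ 3x³ = 7x. Subtract (7x)·D = 21x⁴ − 28x³ + 7x² − 14x. Remainder: −15x³ + 20x² − 5x + 18.
Step 6: lead(−15x³ + 20x² − 5x + 18) ÷ lead(D) = −15x³ ÷ 3x³ = −5. Subtract (−5)·D = −15x³ + 20x² − 5x + 10. Remainder: 8.

R(x) = 8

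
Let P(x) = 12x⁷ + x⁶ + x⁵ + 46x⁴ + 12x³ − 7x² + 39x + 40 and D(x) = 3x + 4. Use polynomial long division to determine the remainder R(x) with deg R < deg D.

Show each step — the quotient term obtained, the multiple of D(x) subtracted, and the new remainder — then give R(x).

R(x) = 4

Step 1: lead(12x⁷ + x⁶ + x⁵ + 46x⁴ + 12x³ − 7x² + 39x + 40) ÷ lead(D) = 12x⁷ ÷ 3x = 4x⁶. Subtract (4x⁶)·D = 12x⁷ + 16x⁶. Remainder: −15x⁶ + x⁵ + 46x⁴ + 12x³ − 7x² + 39x + 40.
Step 2: lead(−15x⁶ + x⁵ + 46x⁴ + 12x³ − 7x² + 39x + 40) ÷ lead(D) = −15x⁶ ÷ 3x = −5x⁵. Subtract (−5x⁵)·D = −15x⁶ − 20x⁵. Remainder: 21x⁵ + 46x⁴ + 12x³ − 7x² + 39x + 40.
Step 3: lead(21x⁵ + 46x⁴ + 12x³ − 7x² + 39x + 40) ÷ lead(D) = 21x⁵ ÷ 3x = 7x⁴. Subtract (7x⁴)·D = 21x⁵ + 28x⁴. Remainder: 18x⁴ + 12x³ − 7x² + 39x + 40.
Step 4: lead(18x⁴ + 12x³ − 7x² + 39x + 40) ÷ lead(D) = 18x⁴ ÷ 3x = 6x³. Subtract (6x³)·D = 18x⁴ + 24x³. Remainder: −12x³ − 7x² + 39x + 40.
Step 5: lead(−12x³ − 7x² + 39x + 40) ÷ lead(D) = −12x³ ÷ 3x = −4x². Subtract (−4x²)·D = −12x³ − 16x². Remainder: 9x² + 39x + 40.
Step 6: lead(9x² + 39x + 40) ÷ lead(D) = 9x² ÷ 3x = 3x. Subtract (3x)·D = 9x² + 12x. Remainder: 27x + 40.
Step 7: lead(27x + 40) ÷ lead(D) = 27x ÷ 3x = 9. Subtract (9)·D = 27x + 36. Remainder: 4.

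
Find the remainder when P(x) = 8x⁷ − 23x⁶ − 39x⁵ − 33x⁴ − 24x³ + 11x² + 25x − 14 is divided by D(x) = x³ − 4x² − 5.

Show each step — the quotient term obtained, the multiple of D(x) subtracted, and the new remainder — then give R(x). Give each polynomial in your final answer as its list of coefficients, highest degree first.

Step 1: lead(8x⁷ − 23x⁶ − 39x⁵ − 33x⁴ − 24x³ + 11x² + 25x − 14) ÷ lead(D) = 8x⁷ ÷ x³ = 8x⁴. Subtract (8x⁴)·D = 8x⁷ − 32x⁶ − 40x⁴. Remainder: 9x⁶ − 39x⁵ + 7x⁴ − 24x³ + 11x² + 25x − 14.
Step 2: lead(9x⁶ − 39x⁵ + 7x⁴ − 24x³ + 11x² + 25x − 14) ÷ lead(D) = 9x⁶ ÷ x³ = 9x³. Subtract (9x³)·D = 9x⁶ − 36x⁵ − 45x³. Remainder: −3x⁵ + 7x⁴ + 21x³ + 11x² + 25x − 14.
Step 3: lead(−3x⁵ + 7x⁴ + 21x³ + 11x² + 25x − 14) ÷ lead(D) = −3x⁵ ÷ x³ = −3x². Subtract (−3x²)·D = −3x⁵ + 12x⁴ + 15x². Remainder: −5x⁴ + 21x³ − 4x² + 25x − 14.
Step 4: lead(−5x⁴ + 21x³ − 4x² + 25x − 14) ÷ lead(D) = −5x⁴ ÷ x³ = −5x. Subtract (−5x)·D = −5x⁴ + 20x³ + 25x. Remainder: x³ − 4x² − 14.
Step 5: lead(x³ − 4x² − 14) ÷ lead(D) = x³ ÷ x³ = 1. Subtract (1)·D = x³ − 4x² − 5. Remainder: −9.

R = [-9]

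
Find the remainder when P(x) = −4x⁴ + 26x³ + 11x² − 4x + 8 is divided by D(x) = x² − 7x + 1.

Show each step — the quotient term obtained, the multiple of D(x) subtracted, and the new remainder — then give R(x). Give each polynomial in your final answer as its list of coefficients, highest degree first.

R = [5, 7]

Step 1: lead(−4x⁴ + 26x³ + 11x² − 4x + 8) ÷ lead(D) = −4x⁴ ÷ x² = −4x². Subtract (−4x²)·D = −4x⁴ + 28x³ − 4x². Remainder: −2x³ + 15x² − 4x + 8.
Step 2: lead(−2x³ + 15x² − 4x + 8) ÷ lead(D) = −2x³ ÷ x² = −2x. Subtract (−2x)·D = −2x³ + 14x² − 2x. Remainder: x² − 2x + 8.
Step 3: lead(x² − 2x + 8) ÷ lead(D) = x² ÷ x² = 1. Subtract (1)·D = x² − 7x + 1. Remainder: 5x + 7.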